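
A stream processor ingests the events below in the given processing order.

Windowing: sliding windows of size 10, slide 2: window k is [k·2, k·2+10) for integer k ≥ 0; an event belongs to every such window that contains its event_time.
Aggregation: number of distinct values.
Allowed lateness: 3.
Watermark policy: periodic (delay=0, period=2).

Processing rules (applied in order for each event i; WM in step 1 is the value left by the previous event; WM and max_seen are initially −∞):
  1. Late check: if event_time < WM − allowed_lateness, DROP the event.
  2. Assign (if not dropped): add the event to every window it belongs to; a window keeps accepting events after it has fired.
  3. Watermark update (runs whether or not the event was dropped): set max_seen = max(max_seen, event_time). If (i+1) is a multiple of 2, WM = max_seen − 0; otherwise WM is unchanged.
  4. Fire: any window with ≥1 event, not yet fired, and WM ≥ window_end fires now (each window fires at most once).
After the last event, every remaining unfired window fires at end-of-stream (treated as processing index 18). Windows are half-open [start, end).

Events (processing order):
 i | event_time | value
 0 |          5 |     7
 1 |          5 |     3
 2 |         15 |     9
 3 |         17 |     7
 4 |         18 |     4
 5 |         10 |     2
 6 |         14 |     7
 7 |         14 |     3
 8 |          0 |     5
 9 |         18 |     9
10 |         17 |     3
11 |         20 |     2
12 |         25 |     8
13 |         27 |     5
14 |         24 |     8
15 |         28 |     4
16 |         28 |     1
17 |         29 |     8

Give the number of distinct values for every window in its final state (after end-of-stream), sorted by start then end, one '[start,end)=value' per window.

[0,10)=2 [2,12)=2 [4,14)=2 [6,16)=1 [8,18)=3 [10,20)=4 [12,22)=5 [14,24)=5 [16,26)=6 [18,28)=5 [20,30)=5 [22,32)=4 [24,34)=4 [26,36)=4 [28,38)=3

i=0 t=5 v=7: → [4,14),[2,12),[0,10); WM=−∞
i=1 t=5 v=3: → [4,14),[2,12),[0,10); WM=5
i=2 t=15 v=9: → [14,24),[12,22),[10,20),[8,18),[6,16); WM=5
i=3 t=17 v=7: → [16,26),[14,24),[12,22),[10,20),[8,18); WM=17; [0,10) fires=2 [2,12) fires=2 [4,14) fires=2 [6,16) fires=1
i=4 t=18 v=4: → [18,28),[16,26),[14,24),[12,22),[10,20); WM=17
i=5 t=10 v=2: DROP (t<17-3); WM=18; [8,18) fires=2
i=6 t=14 v=7: DROP (t<18-3); WM=18
i=7 t=14 v=3: DROP (t<18-3); WM=18
i=8 t=0 v=5: DROP (t<18-3); WM=18
i=9 t=18 v=9: → [18,28),[16,26),[14,24),[12,22),[10,20); WM=18
i=10 t=17 v=3: → [16,26),[14,24),[12,22),[10,20),[8,18); WM=18
i=11 t=20 v=2: → [20,30),[18,28),[16,26),[14,24),[12,22); WM=20; [10,20) fires=4
i=12 t=25 v=8: → [24,34),[22,32),[20,30),[18,28),[16,26); WM=20
i=13 t=27 v=5: → [26,36),[24,34),[22,32),[20,30),[18,28); WM=27; [12,22) fires=5 [14,24) fires=5 [16,26) fires=6
i=14 t=24 v=8: → [24,34),[22,32),[20,30),[18,28),[16,26); WM=27
i=15 t=28 v=4: → [28,38),[26,36),[24,34),[22,32),[20,30); WM=28; [18,28) fires=5
i=16 t=28 v=1: → [28,38),[26,36),[24,34),[22,32),[20,30); WM=28
i=17 t=29 v=8: → [28,38),[26,36),[24,34),[22,32),[20,30); WM=29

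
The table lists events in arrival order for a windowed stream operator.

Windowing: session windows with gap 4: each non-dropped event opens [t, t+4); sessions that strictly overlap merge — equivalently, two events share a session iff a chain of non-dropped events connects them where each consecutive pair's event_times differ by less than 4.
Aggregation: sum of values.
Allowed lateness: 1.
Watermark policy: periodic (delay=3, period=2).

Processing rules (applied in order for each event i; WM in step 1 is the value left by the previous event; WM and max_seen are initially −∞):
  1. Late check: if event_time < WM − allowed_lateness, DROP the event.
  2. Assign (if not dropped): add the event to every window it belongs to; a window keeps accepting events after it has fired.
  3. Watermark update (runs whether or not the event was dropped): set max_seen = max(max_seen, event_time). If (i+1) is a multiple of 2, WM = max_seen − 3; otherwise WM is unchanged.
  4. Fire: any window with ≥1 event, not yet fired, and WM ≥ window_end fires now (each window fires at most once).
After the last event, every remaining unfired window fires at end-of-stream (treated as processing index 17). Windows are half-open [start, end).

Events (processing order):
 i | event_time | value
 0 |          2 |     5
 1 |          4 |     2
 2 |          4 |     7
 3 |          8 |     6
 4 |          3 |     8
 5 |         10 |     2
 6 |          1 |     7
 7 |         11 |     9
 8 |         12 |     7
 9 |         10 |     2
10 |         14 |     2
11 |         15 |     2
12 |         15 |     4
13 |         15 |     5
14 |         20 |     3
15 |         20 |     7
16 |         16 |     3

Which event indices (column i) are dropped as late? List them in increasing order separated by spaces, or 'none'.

4 6

i=0 t=2 v=5: → [2,6); WM=−∞
i=1 t=4 v=2: → [2,8); WM=1
i=2 t=4 v=7: → [2,8); WM=1
i=3 t=8 v=6: → [8,12); WM=5
i=4 t=3 v=8: DROP (t<5-1); WM=5
i=5 t=10 v=2: → [8,14); WM=7
i=6 t=1 v=7: DROP (t<7-1); WM=7
i=7 t=11 v=9: → [8,15); WM=8
i=8 t=12 v=7: → [8,16); WM=8
i=9 t=10 v=2: → [8,16); WM=9
i=10 t=14 v=2: → [8,18); WM=9
i=11 t=15 v=2: → [8,19); WM=12
i=12 t=15 v=4: → [8,19); WM=12
i=13 t=15 v=5: → [8,19); WM=12
i=14 t=20 v=3: → [20,24); WM=12
i=15 t=20 v=7: → [20,24); WM=17
i=16 t=16 v=3: → [8,20); WM=17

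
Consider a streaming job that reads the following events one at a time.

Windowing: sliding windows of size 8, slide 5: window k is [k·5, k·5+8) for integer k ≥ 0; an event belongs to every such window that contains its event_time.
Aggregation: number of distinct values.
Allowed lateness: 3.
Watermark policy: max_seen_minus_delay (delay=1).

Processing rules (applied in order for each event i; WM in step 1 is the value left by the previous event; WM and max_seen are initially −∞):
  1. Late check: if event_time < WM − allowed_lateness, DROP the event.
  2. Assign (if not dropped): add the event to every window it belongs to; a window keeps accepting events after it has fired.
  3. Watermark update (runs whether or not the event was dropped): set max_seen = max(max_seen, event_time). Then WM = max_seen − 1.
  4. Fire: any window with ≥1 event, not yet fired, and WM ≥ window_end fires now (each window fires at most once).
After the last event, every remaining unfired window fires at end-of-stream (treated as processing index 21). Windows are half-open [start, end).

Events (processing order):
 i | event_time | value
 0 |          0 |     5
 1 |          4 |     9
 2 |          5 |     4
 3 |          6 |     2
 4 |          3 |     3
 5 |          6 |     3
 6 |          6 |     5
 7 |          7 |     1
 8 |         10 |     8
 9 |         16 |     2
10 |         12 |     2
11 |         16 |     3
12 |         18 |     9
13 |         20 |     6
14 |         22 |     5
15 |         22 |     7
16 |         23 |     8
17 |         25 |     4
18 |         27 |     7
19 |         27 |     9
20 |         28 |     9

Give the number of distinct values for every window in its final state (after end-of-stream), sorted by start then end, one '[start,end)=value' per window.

[0,8)=6 [5,13)=6 [10,18)=3 [15,23)=6 [20,28)=6 [25,33)=3

i=0 t=0 v=5: → [0,8); WM=-1
i=1 t=4 v=9: → [0,8); WM=3
i=2 t=5 v=4: → [5,13),[0,8); WM=4
i=3 t=6 v=2: → [5,13),[0,8); WM=5
i=4 t=3 v=3: → [0,8); WM=5
i=5 t=6 v=3: → [5,13),[0,8); WM=5
i=6 t=6 v=5: → [5,13),[0,8); WM=5
i=7 t=7 v=1: → [5,13),[0,8); WM=6
i=8 t=10 v=8: → [10,18),[5,13); WM=9; [0,8) fires=6
i=9 t=16 v=2: → [15,23),[10,18); WM=15; [5,13) fires=6
i=10 t=12 v=2: → [10,18),[5,13); WM=15
i=11 t=16 v=3: → [15,23),[10,18); WM=15
i=12 t=18 v=9: → [15,23); WM=17
i=13 t=20 v=6: → [20,28),[15,23); WM=19; [10,18) fires=3
i=14 t=22 v=5: → [20,28),[15,23); WM=21
i=15 t=22 v=7: → [20,28),[15,23); WM=21
i=16 t=23 v=8: → [20,28); WM=22
i=17 t=25 v=4: → [25,33),[20,28); WM=24; [15,23) fires=6
i=18 t=27 v=7: → [25,33),[20,28); WM=26
i=19 t=27 v=9: → [25,33),[20,28); WM=26
i=20 t=28 v=9: → [25,33); WM=27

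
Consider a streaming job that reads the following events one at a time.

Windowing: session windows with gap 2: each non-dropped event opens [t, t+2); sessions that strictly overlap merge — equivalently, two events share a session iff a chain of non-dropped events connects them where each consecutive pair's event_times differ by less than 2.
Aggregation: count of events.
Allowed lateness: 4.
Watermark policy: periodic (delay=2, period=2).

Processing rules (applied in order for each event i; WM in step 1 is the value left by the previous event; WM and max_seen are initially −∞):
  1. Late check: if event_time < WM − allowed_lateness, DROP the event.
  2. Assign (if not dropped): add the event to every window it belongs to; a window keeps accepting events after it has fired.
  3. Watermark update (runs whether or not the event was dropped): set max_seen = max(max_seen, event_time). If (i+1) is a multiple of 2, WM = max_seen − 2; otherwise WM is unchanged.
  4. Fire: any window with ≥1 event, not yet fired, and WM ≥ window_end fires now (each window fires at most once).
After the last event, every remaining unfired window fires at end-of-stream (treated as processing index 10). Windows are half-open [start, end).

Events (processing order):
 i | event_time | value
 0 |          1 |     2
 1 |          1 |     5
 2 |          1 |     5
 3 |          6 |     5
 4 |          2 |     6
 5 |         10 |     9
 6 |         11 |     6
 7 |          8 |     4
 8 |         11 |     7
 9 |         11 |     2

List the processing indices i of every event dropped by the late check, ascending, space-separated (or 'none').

i=0 t=1 v=2: → [1,3); WM=−∞
i=1 t=1 v=5: → [1,3); WM=-1
i=2 t=1 v=5: → [1,3); WM=-1
i=3 t=6 v=5: → [6,8); WM=4
i=4 t=2 v=6: → [1,4); WM=4
i=5 t=10 v=9: → [10,12); WM=8
i=6 t=11 v=6: → [10,13); WM=8
i=7 t=8 v=4: → [8,10); WM=9
i=8 t=11 v=7: → [10,13); WM=9
i=9 t=11 v=2: → [10,13); WM=9

none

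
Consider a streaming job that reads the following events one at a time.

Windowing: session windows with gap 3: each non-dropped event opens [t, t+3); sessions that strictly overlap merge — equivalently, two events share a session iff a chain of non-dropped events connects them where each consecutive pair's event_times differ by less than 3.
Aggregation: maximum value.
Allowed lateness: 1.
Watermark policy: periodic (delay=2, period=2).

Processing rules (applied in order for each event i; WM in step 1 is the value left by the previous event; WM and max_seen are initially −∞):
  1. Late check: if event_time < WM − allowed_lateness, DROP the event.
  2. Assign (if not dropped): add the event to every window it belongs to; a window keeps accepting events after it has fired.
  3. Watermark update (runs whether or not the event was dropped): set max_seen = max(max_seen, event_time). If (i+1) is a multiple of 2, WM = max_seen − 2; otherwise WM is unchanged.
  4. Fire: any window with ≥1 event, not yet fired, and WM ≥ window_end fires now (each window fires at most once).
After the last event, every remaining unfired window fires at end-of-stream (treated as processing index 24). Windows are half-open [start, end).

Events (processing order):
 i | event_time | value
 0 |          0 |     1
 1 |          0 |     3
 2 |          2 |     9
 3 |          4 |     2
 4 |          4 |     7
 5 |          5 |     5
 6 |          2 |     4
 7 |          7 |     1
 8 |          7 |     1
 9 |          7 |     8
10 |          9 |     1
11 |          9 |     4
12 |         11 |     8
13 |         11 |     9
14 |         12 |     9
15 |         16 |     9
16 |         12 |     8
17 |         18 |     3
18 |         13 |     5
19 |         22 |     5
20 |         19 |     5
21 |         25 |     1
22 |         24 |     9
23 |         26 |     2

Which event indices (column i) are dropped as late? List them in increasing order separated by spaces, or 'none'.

i=0 t=0 v=1: → [0,3); WM=−∞
i=1 t=0 v=3: → [0,3); WM=-2
i=2 t=2 v=9: → [0,5); WM=-2
i=3 t=4 v=2: → [0,7); WM=2
i=4 t=4 v=7: → [0,7); WM=2
i=5 t=5 v=5: → [0,8); WM=3
i=6 t=2 v=4: → [0,8); WM=3
i=7 t=7 v=1: → [0,10); WM=5
i=8 t=7 v=1: → [0,10); WM=5
i=9 t=7 v=8: → [0,10); WM=5
i=10 t=9 v=1: → [0,12); WM=5
i=11 t=9 v=4: → [0,12); WM=7
i=12 t=11 v=8: → [0,14); WM=7
i=13 t=11 v=9: → [0,14); WM=9
i=14 t=12 v=9: → [0,15); WM=9
i=15 t=16 v=9: → [16,19); WM=14
i=16 t=12 v=8: DROP (t<14-1); WM=14
i=17 t=18 v=3: → [16,21); WM=16
i=18 t=13 v=5: DROP (t<16-1); WM=16
i=19 t=22 v=5: → [22,25); WM=20
i=20 t=19 v=5: → [16,22); WM=20
i=21 t=25 v=1: → [25,28); WM=23
i=22 t=24 v=9: → [22,28); WM=23
i=23 t=26 v=2: → [22,29); WM=24

16 18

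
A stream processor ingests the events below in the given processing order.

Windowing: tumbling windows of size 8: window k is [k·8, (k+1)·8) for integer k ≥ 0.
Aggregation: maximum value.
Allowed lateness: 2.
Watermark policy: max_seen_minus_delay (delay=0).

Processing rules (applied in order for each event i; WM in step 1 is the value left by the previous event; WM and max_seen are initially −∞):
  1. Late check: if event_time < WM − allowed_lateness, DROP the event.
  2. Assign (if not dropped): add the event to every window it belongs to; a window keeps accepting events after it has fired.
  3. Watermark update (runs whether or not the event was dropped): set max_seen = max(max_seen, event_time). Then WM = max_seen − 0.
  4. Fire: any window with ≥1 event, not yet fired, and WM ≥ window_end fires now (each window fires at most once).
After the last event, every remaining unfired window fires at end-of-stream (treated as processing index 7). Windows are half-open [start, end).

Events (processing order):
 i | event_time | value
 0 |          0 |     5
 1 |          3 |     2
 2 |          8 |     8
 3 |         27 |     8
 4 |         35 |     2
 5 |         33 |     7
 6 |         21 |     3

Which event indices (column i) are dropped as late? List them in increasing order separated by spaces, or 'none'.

i=0 t=0 v=5: → [0,8); WM=0
i=1 t=3 v=2: → [0,8); WM=3
i=2 t=8 v=8: → [8,16); WM=8; [0,8) fires=5
i=3 t=27 v=8: → [24,32); WM=27; [8,16) fires=8
i=4 t=35 v=2: → [32,40); WM=35; [24,32) fires=8
i=5 t=33 v=7: → [32,40); WM=35
i=6 t=21 v=3: DROP (t<35-2); WM=35

6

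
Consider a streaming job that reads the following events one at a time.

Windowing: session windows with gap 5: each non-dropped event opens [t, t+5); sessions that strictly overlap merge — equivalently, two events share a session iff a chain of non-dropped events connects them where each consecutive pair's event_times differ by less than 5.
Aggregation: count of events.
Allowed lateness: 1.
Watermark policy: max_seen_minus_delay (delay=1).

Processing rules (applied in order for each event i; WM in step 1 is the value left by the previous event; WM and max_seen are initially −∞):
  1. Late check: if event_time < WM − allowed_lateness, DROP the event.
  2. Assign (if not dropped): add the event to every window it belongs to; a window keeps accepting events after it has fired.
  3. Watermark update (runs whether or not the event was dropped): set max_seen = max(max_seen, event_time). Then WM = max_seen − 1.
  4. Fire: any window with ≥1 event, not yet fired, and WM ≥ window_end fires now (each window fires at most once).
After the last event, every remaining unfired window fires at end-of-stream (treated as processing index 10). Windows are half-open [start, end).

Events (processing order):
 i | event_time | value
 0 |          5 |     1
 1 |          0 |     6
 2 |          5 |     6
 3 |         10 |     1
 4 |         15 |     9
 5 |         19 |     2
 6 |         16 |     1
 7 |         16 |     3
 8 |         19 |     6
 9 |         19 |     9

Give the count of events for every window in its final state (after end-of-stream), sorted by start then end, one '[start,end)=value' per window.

i=0 t=5 v=1: → [5,10); WM=4
i=1 t=0 v=6: DROP (t<4-1); WM=4
i=2 t=5 v=6: → [5,10); WM=4
i=3 t=10 v=1: → [10,15); WM=9
i=4 t=15 v=9: → [15,20); WM=14
i=5 t=19 v=2: → [15,24); WM=18
i=6 t=16 v=1: DROP (t<18-1); WM=18
i=7 t=16 v=3: DROP (t<18-1); WM=18
i=8 t=19 v=6: → [15,24); WM=18
i=9 t=19 v=9: → [15,24); WM=18

[5,10)=2 [10,15)=1 [15,24)=4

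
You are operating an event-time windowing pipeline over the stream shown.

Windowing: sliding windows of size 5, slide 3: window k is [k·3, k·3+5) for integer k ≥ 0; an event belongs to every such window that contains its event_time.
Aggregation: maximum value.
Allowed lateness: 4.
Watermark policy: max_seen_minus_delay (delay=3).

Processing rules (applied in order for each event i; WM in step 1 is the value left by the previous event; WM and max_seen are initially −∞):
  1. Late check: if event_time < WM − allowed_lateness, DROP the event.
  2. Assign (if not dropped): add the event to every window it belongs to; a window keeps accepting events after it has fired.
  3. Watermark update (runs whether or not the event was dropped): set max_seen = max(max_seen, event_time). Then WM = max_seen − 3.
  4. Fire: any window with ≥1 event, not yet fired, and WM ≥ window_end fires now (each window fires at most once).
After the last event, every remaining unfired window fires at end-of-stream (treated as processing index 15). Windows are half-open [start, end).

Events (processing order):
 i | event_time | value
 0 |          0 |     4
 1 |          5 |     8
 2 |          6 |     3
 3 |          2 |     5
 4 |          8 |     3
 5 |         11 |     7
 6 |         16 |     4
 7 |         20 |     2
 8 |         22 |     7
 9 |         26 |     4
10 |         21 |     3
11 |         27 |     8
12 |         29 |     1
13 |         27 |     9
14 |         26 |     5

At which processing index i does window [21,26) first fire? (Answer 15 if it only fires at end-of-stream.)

i=0 t=0 v=4: → [0,5); WM=-3
i=1 t=5 v=8: → [3,8); WM=2
i=2 t=6 v=3: → [6,11),[3,8); WM=3
i=3 t=2 v=5: → [0,5); WM=3
i=4 t=8 v=3: → [6,11); WM=5; [0,5) fires=5
i=5 t=11 v=7: → [9,14); WM=8; [3,8) fires=8
i=6 t=16 v=4: → [15,20),[12,17); WM=13; [6,11) fires=3
i=7 t=20 v=2: → [18,23); WM=17; [9,14) fires=7 [12,17) fires=4
i=8 t=22 v=7: → [21,26),[18,23); WM=19
i=9 t=26 v=4: → [24,29); WM=23; [15,20) fires=4 [18,23) fires=7
i=10 t=21 v=3: → [21,26),[18,23); WM=23
i=11 t=27 v=8: → [27,32),[24,29); WM=24
i=12 t=29 v=1: → [27,32); WM=26; [21,26) fires=7
i=13 t=27 v=9: → [27,32),[24,29); WM=26
i=14 t=26 v=5: → [24,29); WM=26

12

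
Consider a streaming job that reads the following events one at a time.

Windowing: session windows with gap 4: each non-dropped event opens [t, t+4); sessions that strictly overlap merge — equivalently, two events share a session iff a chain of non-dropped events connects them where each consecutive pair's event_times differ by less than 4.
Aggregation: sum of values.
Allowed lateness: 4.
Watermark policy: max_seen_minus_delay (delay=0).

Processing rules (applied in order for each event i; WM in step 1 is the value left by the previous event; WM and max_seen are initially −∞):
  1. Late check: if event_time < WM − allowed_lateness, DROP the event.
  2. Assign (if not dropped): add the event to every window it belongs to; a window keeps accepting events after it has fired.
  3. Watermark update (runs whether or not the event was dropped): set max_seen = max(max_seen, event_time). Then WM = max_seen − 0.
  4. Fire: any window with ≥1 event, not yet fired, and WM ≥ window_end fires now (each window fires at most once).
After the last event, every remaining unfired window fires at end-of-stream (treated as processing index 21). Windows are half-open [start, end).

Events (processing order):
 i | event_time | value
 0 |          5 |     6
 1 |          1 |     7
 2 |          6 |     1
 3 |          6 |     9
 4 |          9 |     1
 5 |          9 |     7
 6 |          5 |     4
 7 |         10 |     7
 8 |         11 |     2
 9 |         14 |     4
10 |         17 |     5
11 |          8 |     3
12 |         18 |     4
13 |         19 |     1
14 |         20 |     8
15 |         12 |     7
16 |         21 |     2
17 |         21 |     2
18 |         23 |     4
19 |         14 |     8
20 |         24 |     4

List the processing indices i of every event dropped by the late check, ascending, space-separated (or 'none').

11 15 19

i=0 t=5 v=6: → [5,9); WM=5
i=1 t=1 v=7: → [1,5); WM=5
i=2 t=6 v=1: → [5,10); WM=6
i=3 t=6 v=9: → [5,10); WM=6
i=4 t=9 v=1: → [5,13); WM=9
i=5 t=9 v=7: → [5,13); WM=9
i=6 t=5 v=4: → [5,13); WM=9
i=7 t=10 v=7: → [5,14); WM=10
i=8 t=11 v=2: → [5,15); WM=11
i=9 t=14 v=4: → [5,18); WM=14
i=10 t=17 v=5: → [5,21); WM=17
i=11 t=8 v=3: DROP (t<17-4); WM=17
i=12 t=18 v=4: → [5,22); WM=18
i=13 t=19 v=1: → [5,23); WM=19
i=14 t=20 v=8: → [5,24); WM=20
i=15 t=12 v=7: DROP (t<20-4); WM=20
i=16 t=21 v=2: → [5,25); WM=21
i=17 t=21 v=2: → [5,25); WM=21
i=18 t=23 v=4: → [5,27); WM=23
i=19 t=14 v=8: DROP (t<23-4); WM=23
i=20 t=24 v=4: → [5,28); WM=24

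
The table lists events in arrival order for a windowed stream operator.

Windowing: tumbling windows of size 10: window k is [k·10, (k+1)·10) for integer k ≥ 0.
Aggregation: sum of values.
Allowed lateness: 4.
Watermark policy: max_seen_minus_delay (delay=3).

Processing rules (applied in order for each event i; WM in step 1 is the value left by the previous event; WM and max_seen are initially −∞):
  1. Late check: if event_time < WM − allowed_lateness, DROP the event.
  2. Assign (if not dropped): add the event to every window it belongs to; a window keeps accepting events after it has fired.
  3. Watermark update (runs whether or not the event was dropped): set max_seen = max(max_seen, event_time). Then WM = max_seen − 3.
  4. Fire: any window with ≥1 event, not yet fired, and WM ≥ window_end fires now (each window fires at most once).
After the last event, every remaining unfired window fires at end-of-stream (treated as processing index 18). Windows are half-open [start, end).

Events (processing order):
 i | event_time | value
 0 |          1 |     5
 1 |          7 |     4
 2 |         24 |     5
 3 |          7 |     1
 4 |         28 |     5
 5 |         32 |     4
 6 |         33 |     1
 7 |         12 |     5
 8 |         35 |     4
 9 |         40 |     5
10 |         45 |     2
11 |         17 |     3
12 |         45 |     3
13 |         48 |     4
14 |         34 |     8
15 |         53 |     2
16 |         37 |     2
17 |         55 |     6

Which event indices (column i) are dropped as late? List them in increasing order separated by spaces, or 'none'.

3 7 11 14 16

i=0 t=1 v=5: → [0,10); WM=-2
i=1 t=7 v=4: → [0,10); WM=4
i=2 t=24 v=5: → [20,30); WM=21; [0,10) fires=9
i=3 t=7 v=1: DROP (t<21-4); WM=21
i=4 t=28 v=5: → [20,30); WM=25
i=5 t=32 v=4: → [30,40); WM=29
i=6 t=33 v=1: → [30,40); WM=30; [20,30) fires=10
i=7 t=12 v=5: DROP (t<30-4); WM=30
i=8 t=35 v=4: → [30,40); WM=32
i=9 t=40 v=5: → [40,50); WM=37
i=10 t=45 v=2: → [40,50); WM=42; [30,40) fires=9
i=11 t=17 v=3: DROP (t<42-4); WM=42
i=12 t=45 v=3: → [40,50); WM=42
i=13 t=48 v=4: → [40,50); WM=45
i=14 t=34 v=8: DROP (t<45-4); WM=45
i=15 t=53 v=2: → [50,60); WM=50; [40,50) fires=14
i=16 t=37 v=2: DROP (t<50-4); WM=50
i=17 t=55 v=6: → [50,60); WM=52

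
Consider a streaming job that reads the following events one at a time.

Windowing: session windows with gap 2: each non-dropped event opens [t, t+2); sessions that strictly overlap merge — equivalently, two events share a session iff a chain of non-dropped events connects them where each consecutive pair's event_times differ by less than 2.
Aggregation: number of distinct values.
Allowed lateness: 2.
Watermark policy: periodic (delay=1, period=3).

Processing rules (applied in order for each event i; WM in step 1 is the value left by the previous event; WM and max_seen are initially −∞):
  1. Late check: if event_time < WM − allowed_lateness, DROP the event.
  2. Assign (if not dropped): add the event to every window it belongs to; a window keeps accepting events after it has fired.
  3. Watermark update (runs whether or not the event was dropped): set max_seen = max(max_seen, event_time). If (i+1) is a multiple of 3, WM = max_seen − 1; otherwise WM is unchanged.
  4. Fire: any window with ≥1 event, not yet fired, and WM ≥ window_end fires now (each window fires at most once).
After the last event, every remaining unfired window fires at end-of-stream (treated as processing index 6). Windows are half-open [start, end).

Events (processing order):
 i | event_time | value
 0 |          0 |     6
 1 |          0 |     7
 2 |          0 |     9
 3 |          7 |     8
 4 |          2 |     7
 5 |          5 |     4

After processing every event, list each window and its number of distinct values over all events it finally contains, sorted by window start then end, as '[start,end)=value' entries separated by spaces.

[0,2)=3 [2,4)=1 [5,7)=1 [7,9)=1

i=0 t=0 v=6: → [0,2); WM=−∞
i=1 t=0 v=7: → [0,2); WM=−∞
i=2 t=0 v=9: → [0,2); WM=-1
i=3 t=7 v=8: → [7,9); WM=-1
i=4 t=2 v=7: → [2,4); WM=-1
i=5 t=5 v=4: → [5,7); WM=6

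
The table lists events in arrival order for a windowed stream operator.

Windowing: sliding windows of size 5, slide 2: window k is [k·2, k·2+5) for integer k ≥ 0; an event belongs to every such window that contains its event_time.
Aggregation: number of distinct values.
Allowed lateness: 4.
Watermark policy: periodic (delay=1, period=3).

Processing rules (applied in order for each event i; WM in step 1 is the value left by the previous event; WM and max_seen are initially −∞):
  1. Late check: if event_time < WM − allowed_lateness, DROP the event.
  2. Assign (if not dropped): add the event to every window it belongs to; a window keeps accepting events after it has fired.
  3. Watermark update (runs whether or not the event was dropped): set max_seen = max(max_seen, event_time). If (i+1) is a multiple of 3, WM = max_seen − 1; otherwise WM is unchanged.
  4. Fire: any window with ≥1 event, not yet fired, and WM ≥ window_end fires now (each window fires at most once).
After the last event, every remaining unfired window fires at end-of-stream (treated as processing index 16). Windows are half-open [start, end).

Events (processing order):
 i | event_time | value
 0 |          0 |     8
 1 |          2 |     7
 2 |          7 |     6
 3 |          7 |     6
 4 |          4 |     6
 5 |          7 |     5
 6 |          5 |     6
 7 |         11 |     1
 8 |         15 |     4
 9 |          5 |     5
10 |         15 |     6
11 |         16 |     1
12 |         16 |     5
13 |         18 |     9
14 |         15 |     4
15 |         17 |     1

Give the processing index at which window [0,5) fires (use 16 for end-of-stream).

i=0 t=0 v=8: → [0,5); WM=−∞
i=1 t=2 v=7: → [2,7),[0,5); WM=−∞
i=2 t=7 v=6: → [6,11),[4,9); WM=6; [0,5) fires=2
i=3 t=7 v=6: → [6,11),[4,9); WM=6
i=4 t=4 v=6: → [4,9),[2,7),[0,5); WM=6
i=5 t=7 v=5: → [6,11),[4,9); WM=6
i=6 t=5 v=6: → [4,9),[2,7); WM=6
i=7 t=11 v=1: → [10,15),[8,13); WM=6
i=8 t=15 v=4: → [14,19),[12,17); WM=14; [2,7) fires=2 [4,9) fires=2 [6,11) fires=2 [8,13) fires=1
i=9 t=5 v=5: DROP (t<14-4); WM=14
i=10 t=15 v=6: → [14,19),[12,17); WM=14
i=11 t=16 v=1: → [16,21),[14,19),[12,17); WM=15; [10,15) fires=1
i=12 t=16 v=5: → [16,21),[14,19),[12,17); WM=15
i=13 t=18 v=9: → [18,23),[16,21),[14,19); WM=15
i=14 t=15 v=4: → [14,19),[12,17); WM=17; [12,17) fires=4
i=15 t=17 v=1: → [16,21),[14,19); WM=17

2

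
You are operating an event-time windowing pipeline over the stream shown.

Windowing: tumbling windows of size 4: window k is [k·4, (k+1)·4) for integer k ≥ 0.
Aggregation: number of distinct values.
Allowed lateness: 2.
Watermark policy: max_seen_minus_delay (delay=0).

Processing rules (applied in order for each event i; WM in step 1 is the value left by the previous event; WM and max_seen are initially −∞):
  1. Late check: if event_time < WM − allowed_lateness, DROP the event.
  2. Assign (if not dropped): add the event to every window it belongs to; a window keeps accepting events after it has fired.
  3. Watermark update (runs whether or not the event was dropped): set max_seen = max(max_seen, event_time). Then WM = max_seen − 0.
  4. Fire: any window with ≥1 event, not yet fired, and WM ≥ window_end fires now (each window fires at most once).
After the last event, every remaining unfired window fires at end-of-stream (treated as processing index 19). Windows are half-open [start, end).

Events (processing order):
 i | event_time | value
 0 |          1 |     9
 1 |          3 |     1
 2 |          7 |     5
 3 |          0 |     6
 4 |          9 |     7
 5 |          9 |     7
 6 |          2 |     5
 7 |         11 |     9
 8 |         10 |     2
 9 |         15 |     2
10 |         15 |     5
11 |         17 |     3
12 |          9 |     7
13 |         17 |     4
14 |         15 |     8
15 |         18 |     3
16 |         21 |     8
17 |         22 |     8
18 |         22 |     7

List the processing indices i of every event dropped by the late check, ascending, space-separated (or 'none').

3 6 12

i=0 t=1 v=9: → [0,4); WM=1
i=1 t=3 v=1: → [0,4); WM=3
i=2 t=7 v=5: → [4,8); WM=7; [0,4) fires=2
i=3 t=0 v=6: DROP (t<7-2); WM=7
i=4 t=9 v=7: → [8,12); WM=9; [4,8) fires=1
i=5 t=9 v=7: → [8,12); WM=9
i=6 t=2 v=5: DROP (t<9-2); WM=9
i=7 t=11 v=9: → [8,12); WM=11
i=8 t=10 v=2: → [8,12); WM=11
i=9 t=15 v=2: → [12,16); WM=15; [8,12) fires=3
i=10 t=15 v=5: → [12,16); WM=15
i=11 t=17 v=3: → [16,20); WM=17; [12,16) fires=2
i=12 t=9 v=7: DROP (t<17-2); WM=17
i=13 t=17 v=4: → [16,20); WM=17
i=14 t=15 v=8: → [12,16); WM=17
i=15 t=18 v=3: → [16,20); WM=18
i=16 t=21 v=8: → [20,24); WM=21; [16,20) fires=2
i=17 t=22 v=8: → [20,24); WM=22
i=18 t=22 v=7: → [20,24); WM=22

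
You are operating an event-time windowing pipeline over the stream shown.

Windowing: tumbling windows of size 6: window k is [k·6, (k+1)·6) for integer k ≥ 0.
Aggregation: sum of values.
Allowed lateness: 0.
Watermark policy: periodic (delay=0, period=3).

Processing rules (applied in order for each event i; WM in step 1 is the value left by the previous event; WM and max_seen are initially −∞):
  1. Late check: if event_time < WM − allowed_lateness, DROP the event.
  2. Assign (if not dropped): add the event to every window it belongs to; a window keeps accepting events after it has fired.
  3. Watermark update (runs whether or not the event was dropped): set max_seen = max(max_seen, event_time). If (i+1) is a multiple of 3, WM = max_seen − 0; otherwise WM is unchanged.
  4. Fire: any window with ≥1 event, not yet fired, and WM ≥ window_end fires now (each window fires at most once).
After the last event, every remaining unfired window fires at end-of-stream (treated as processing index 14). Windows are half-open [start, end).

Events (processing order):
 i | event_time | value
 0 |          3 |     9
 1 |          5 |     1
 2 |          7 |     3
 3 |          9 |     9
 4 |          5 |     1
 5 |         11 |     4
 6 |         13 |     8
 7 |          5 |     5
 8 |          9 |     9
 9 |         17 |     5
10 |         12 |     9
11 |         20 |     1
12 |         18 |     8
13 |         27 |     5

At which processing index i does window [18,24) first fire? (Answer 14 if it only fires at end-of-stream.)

14

i=0 t=3 v=9: → [0,6); WM=−∞
i=1 t=5 v=1: → [0,6); WM=−∞
i=2 t=7 v=3: → [6,12); WM=7; [0,6) fires=10
i=3 t=9 v=9: → [6,12); WM=7
i=4 t=5 v=1: DROP (t<7-0); WM=7
i=5 t=11 v=4: → [6,12); WM=11
i=6 t=13 v=8: → [12,18); WM=11
i=7 t=5 v=5: DROP (t<11-0); WM=11
i=8 t=9 v=9: DROP (t<11-0); WM=13; [6,12) fires=16
i=9 t=17 v=5: → [12,18); WM=13
i=10 t=12 v=9: DROP (t<13-0); WM=13
i=11 t=20 v=1: → [18,24); WM=20; [12,18) fires=13
i=12 t=18 v=8: DROP (t<20-0); WM=20
i=13 t=27 v=5: → [24,30); WM=20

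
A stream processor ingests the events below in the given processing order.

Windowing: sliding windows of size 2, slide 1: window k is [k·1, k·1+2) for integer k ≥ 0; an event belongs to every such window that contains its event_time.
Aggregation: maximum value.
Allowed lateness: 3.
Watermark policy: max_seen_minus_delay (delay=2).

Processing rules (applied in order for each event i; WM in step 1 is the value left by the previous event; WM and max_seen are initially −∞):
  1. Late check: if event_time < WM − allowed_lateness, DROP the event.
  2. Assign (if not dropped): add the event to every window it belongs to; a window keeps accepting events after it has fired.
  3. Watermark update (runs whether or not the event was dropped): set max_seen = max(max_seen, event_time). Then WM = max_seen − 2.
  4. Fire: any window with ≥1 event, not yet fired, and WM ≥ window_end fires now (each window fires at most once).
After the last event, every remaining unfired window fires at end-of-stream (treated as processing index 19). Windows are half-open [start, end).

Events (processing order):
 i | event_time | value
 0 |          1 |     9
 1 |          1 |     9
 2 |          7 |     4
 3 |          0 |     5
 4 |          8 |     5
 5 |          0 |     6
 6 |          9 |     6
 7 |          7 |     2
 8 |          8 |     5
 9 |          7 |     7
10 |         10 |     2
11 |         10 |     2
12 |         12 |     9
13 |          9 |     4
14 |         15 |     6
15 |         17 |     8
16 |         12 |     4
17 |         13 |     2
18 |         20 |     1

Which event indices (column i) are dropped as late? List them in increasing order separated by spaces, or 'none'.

i=0 t=1 v=9: → [1,3),[0,2); WM=-1
i=1 t=1 v=9: → [1,3),[0,2); WM=-1
i=2 t=7 v=4: → [7,9),[6,8); WM=5; [0,2) fires=9 [1,3) fires=9
i=3 t=0 v=5: DROP (t<5-3); WM=5
i=4 t=8 v=5: → [8,10),[7,9); WM=6
i=5 t=0 v=6: DROP (t<6-3); WM=6
i=6 t=9 v=6: → [9,11),[8,10); WM=7
i=7 t=7 v=2: → [7,9),[6,8); WM=7
i=8 t=8 v=5: → [8,10),[7,9); WM=7
i=9 t=7 v=7: → [7,9),[6,8); WM=7
i=10 t=10 v=2: → [10,12),[9,11); WM=8; [6,8) fires=7
i=11 t=10 v=2: → [10,12),[9,11); WM=8
i=12 t=12 v=9: → [12,14),[11,13); WM=10; [7,9) fires=7 [8,10) fires=6
i=13 t=9 v=4: → [9,11),[8,10); WM=10
i=14 t=15 v=6: → [15,17),[14,16); WM=13; [9,11) fires=6 [10,12) fires=2 [11,13) fires=9
i=15 t=17 v=8: → [17,19),[16,18); WM=15; [12,14) fires=9
i=16 t=12 v=4: → [12,14),[11,13); WM=15
i=17 t=13 v=2: → [13,15),[12,14); WM=15; [13,15) fires=2
i=18 t=20 v=1: → [20,22),[19,21); WM=18; [14,16) fires=6 [15,17) fires=6 [16,18) fires=8

3 5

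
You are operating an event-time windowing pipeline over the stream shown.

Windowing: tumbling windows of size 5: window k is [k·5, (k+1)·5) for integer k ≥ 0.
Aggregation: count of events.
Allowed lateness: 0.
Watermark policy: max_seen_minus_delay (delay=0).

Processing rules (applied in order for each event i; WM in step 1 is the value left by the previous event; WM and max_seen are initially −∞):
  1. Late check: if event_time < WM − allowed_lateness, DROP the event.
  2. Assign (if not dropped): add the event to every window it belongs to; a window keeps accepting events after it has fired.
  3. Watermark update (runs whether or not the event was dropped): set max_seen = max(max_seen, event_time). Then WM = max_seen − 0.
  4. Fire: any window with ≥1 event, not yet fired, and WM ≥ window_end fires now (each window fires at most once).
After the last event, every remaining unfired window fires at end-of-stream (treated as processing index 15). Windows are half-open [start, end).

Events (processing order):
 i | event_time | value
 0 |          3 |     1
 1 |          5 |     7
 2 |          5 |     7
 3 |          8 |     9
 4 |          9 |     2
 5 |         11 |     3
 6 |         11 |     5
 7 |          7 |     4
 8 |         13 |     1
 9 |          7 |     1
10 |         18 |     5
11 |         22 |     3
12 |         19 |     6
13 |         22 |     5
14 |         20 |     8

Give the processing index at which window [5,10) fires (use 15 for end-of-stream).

i=0 t=3 v=1: → [0,5); WM=3
i=1 t=5 v=7: → [5,10); WM=5; [0,5) fires=1
i=2 t=5 v=7: → [5,10); WM=5
i=3 t=8 v=9: → [5,10); WM=8
i=4 t=9 v=2: → [5,10); WM=9
i=5 t=11 v=3: → [10,15); WM=11; [5,10) fires=4
i=6 t=11 v=5: → [10,15); WM=11
i=7 t=7 v=4: DROP (t<11-0); WM=11
i=8 t=13 v=1: → [10,15); WM=13
i=9 t=7 v=1: DROP (t<13-0); WM=13
i=10 t=18 v=5: → [15,20); WM=18; [10,15) fires=3
i=11 t=22 v=3: → [20,25); WM=22; [15,20) fires=1
i=12 t=19 v=6: DROP (t<22-0); WM=22
i=13 t=22 v=5: → [20,25); WM=22
i=14 t=20 v=8: DROP (t<22-0); WM=22

5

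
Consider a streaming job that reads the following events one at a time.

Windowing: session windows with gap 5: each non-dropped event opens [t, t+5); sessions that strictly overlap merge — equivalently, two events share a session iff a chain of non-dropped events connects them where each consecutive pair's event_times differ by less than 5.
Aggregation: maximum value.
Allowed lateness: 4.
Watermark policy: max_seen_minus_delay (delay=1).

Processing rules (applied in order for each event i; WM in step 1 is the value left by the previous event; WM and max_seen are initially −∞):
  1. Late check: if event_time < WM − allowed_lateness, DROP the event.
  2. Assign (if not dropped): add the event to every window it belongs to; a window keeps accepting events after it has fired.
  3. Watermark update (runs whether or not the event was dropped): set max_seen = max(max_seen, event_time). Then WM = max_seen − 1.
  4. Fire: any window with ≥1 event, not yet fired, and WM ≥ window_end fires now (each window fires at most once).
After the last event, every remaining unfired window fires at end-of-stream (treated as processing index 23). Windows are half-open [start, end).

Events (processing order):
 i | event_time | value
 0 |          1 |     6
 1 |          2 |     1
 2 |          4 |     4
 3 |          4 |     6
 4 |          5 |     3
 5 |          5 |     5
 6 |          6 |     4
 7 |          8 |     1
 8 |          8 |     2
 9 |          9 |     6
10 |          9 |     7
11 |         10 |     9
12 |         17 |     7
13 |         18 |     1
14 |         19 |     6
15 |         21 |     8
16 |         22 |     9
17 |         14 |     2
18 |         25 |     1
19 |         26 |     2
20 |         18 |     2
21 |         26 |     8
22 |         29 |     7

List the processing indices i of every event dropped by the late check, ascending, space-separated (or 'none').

17 20

i=0 t=1 v=6: → [1,6); WM=0
i=1 t=2 v=1: → [1,7); WM=1
i=2 t=4 v=4: → [1,9); WM=3
i=3 t=4 v=6: → [1,9); WM=3
i=4 t=5 v=3: → [1,10); WM=4
i=5 t=5 v=5: → [1,10); WM=4
i=6 t=6 v=4: → [1,11); WM=5
i=7 t=8 v=1: → [1,13); WM=7
i=8 t=8 v=2: → [1,13); WM=7
i=9 t=9 v=6: → [1,14); WM=8
i=10 t=9 v=7: → [1,14); WM=8
i=11 t=10 v=9: → [1,15); WM=9
i=12 t=17 v=7: → [17,22); WM=16
i=13 t=18 v=1: → [17,23); WM=17
i=14 t=19 v=6: → [17,24); WM=18
i=15 t=21 v=8: → [17,26); WM=20
i=16 t=22 v=9: → [17,27); WM=21
i=17 t=14 v=2: DROP (t<21-4); WM=21
i=18 t=25 v=1: → [17,30); WM=24
i=19 t=26 v=2: → [17,31); WM=25
i=20 t=18 v=2: DROP (t<25-4); WM=25
i=21 t=26 v=8: → [17,31); WM=25
i=22 t=29 v=7: → [17,34); WM=28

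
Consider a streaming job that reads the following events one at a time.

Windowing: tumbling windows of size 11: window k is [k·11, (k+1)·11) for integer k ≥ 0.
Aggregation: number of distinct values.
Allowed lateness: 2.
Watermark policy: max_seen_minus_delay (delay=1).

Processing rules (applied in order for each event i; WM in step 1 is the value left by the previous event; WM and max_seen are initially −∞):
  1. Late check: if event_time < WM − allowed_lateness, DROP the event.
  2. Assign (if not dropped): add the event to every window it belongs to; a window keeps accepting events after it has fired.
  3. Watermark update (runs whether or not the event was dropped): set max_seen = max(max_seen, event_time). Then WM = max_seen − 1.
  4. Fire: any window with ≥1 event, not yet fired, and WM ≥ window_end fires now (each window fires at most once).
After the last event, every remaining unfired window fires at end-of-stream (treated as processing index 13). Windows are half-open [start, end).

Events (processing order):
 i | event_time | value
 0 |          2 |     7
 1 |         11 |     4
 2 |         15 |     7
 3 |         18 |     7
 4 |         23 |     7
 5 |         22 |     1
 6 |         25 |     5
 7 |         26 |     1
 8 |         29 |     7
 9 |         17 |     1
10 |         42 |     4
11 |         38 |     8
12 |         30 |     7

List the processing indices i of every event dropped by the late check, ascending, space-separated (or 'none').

9 11 12

i=0 t=2 v=7: → [0,11); WM=1
i=1 t=11 v=4: → [11,22); WM=10
i=2 t=15 v=7: → [11,22); WM=14; [0,11) fires=1
i=3 t=18 v=7: → [11,22); WM=17
i=4 t=23 v=7: → [22,33); WM=22; [11,22) fires=2
i=5 t=22 v=1: → [22,33); WM=22
i=6 t=25 v=5: → [22,33); WM=24
i=7 t=26 v=1: → [22,33); WM=25
i=8 t=29 v=7: → [22,33); WM=28
i=9 t=17 v=1: DROP (t<28-2); WM=28
i=10 t=42 v=4: → [33,44); WM=41; [22,33) fires=3
i=11 t=38 v=8: DROP (t<41-2); WM=41
i=12 t=30 v=7: DROP (t<41-2); WM=41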